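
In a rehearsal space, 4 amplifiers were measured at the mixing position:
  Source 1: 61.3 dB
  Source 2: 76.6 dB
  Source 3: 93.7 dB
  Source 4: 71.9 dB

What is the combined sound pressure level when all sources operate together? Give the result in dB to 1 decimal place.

Σ 10^(Lᵢ/10) = 2.407e+09.
Combined level = 10 log₁₀(2.407e+09) = 93.8 dB.

93.8 dB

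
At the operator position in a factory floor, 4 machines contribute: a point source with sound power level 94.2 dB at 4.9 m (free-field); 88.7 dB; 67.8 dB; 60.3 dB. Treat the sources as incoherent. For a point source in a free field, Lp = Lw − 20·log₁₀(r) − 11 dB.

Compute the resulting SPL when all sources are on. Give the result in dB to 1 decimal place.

Source at 4.9 m: Lp = 94.2 − 20·log₁₀(4.9) − 11 = 69.4 dB.
Σ 10^(Lᵢ/10) = 7.571e+08.
L_total = 10·log₁₀(7.571e+08) = 88.8 dB.

88.8 dB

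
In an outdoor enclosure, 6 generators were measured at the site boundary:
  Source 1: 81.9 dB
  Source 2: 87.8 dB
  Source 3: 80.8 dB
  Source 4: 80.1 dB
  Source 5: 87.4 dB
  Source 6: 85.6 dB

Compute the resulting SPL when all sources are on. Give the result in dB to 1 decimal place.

Converting to relative power and adding: 10^(81.9/10) + 10^(87.8/10) + 10^(80.8/10) + 10^(80.1/10) + 10^(87.4/10) + 10^(85.6/10) = 1.893e+09.
L_total = 10·log₁₀(1.893e+09) = 92.8 dB.

92.8 dB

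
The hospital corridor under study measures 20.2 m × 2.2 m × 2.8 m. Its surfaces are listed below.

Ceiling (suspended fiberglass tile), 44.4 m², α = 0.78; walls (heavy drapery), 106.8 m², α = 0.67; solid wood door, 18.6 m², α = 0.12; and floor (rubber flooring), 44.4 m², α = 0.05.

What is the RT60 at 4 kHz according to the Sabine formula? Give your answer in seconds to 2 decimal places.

0.18 sec

Summing Sᵢαᵢ: 34.632 + 71.556 + 2.232 + 2.220 → A = 110.640 sabins.
V = 20.2·2.2·2.8 = 124.432 m³.
RT60 = 0.161 · V / A = 0.161 × 124.432 / 110.640 = 0.18 s.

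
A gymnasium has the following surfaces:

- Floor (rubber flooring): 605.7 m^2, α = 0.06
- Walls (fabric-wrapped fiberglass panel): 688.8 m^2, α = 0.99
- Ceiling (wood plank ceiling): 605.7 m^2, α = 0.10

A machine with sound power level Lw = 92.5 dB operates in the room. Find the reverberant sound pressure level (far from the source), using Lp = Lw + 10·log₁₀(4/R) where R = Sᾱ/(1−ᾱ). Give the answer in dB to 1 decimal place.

67.3 dB

Σ(Sᵢαᵢ) = 605.7×0.06 + 688.8×0.99 + 605.7×0.10 = 778.824; total area S = 1900.2 m^2.
ᾱ = 778.824/1900.2 = 0.4099; R = Sᾱ/(1−ᾱ) = 778.824/(1−0.4099) = 1319.817 m^2.
Lp = 92.5 + 10·log₁₀(4/1319.817) = 92.5 + (-25.18) = 67.3 dB.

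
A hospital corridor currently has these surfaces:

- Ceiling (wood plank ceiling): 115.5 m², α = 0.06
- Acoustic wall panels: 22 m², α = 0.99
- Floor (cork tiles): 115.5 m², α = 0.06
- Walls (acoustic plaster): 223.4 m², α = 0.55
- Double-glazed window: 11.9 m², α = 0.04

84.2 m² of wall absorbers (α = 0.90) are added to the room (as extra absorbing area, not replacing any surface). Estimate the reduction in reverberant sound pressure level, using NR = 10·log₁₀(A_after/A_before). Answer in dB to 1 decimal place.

1.7 dB

Total absorption A_before = 115.5·0.06 + 22·0.99 + 115.5·0.06 + 223.4·0.55 + 11.9·0.04
  = 6.930 + 21.780 + 6.930 + 122.870 + 0.476 = 158.986 m² sabins.
Treatment contributes 84.2·0.90 = 75.780 sabins.
A_after = 158.986 + 75.780 = 234.766 sabins.
NR = 10·log₁₀(234.766/158.986) = 1.7 dB.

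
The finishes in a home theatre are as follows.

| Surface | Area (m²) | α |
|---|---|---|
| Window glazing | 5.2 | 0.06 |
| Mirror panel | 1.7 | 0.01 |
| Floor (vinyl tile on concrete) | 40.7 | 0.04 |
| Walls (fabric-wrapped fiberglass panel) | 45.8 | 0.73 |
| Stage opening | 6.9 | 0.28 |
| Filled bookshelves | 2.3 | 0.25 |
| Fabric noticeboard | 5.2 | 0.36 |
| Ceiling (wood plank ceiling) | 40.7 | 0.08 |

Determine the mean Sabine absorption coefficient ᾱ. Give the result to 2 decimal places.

0.29

S = Σ Sᵢ = 5.2 + 1.7 + 40.7 + 45.8 + 6.9 + 2.3 + 5.2 + 40.7 = 148.5 m².
A = 5.2*0.06 + 1.7*0.01 + 40.7*0.04 + 45.8*0.73 + 6.9*0.28 + 2.3*0.25 + 5.2*0.36 + 40.7*0.08 = 43.026 sabins.
ᾱ = A/S = 0.29.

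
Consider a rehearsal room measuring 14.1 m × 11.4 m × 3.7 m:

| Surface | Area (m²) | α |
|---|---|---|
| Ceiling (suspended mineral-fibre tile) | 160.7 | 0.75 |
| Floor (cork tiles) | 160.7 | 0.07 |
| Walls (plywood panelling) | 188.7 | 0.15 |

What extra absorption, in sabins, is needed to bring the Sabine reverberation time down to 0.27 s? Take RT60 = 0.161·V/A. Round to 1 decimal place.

194.6 sabins

Total absorption A₁ = 160.7×0.75 + 160.7×0.07 + 188.7×0.15
  = 120.525 + 11.249 + 28.305 = 160.079 m² sabins.
For T = 0.27 s, need A₂ = 0.161·V/T = 0.161·594.738/0.27 = 354.640 sabins.
Additional absorption ΔA = 354.640 − 160.079 = 194.6 sabins.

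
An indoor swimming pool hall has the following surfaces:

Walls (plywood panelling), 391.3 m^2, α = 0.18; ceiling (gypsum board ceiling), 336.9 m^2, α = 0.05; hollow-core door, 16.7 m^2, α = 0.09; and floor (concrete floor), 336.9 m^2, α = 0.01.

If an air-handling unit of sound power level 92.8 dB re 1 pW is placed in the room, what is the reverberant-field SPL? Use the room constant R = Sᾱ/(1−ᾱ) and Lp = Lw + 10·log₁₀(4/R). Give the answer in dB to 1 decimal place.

Σ(Sᵢαᵢ) = 391.3×0.18 + 336.9×0.05 + 16.7×0.09 + 336.9×0.01 = 92.151; total area S = 1081.8 m^2.
ᾱ = 0.0852, so room constant R = A/(1−ᾱ) = 100.733 m^2.
Lp = 92.8 + 10·log₁₀(4/100.733) = 92.8 + (-14.01) = 78.8 dB.

78.8 dB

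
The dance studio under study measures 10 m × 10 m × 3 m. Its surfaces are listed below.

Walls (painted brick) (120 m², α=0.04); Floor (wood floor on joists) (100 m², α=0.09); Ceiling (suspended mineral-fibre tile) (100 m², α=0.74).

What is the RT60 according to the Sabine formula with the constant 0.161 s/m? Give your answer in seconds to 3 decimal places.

A = Σ Sᵢαᵢ = 120*0.04 + 100*0.09 + 100*0.74 = 87.800 sabins.
V = 10·10·3 = 300 m³.
T = 0.161 V/A = 0.161·300/87.800 = 0.550 s.

0.550 seconds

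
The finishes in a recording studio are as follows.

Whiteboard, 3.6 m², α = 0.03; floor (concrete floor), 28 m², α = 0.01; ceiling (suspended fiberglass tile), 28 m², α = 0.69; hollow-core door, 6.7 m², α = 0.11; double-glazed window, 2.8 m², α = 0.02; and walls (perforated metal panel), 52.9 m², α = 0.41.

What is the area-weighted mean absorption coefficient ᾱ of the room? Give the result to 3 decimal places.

0.346

S = Σ Sᵢ = 3.6 + 28 + 28 + 6.7 + 2.8 + 52.9 = 122.0 m².
Σ(Sᵢαᵢ) = 3.6×0.03 + 28×0.01 + 28×0.69 + 6.7×0.11 + 2.8×0.02 + 52.9×0.41 = 42.190.
ᾱ = A/S = 0.346.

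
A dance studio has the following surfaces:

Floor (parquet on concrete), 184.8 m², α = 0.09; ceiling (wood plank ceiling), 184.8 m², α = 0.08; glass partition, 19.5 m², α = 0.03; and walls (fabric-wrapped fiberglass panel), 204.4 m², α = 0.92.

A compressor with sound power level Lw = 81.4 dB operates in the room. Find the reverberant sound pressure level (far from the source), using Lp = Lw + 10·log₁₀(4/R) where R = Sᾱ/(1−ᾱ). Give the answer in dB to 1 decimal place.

A = 220.049 sabins; S = 593.5 m².
ᾱ = 220.049/593.5 = 0.3708; R = Sᾱ/(1−ᾱ) = 220.049/(1−0.3708) = 349.728 m².
Lp = 81.4 + 10·log₁₀(4/349.728) = 81.4 + (-19.42) = 62.0 dB.

62.0 dB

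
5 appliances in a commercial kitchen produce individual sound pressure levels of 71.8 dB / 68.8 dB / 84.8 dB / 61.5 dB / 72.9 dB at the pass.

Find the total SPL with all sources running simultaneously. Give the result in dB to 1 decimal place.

Converting to relative power and adding: 10^(71.8/10) + 10^(68.8/10) + 10^(84.8/10) + 10^(61.5/10) + 10^(72.9/10) = 3.456e+08.
L_total = 10·log₁₀(3.456e+08) = 85.4 dB.

85.4 dB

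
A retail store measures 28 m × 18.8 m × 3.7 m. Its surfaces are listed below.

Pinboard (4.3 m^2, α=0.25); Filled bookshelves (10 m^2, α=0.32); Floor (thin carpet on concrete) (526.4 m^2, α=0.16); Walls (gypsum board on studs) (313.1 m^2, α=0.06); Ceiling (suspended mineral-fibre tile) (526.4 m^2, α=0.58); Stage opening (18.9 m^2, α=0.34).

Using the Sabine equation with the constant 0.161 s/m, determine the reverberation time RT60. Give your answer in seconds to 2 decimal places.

0.75 s

Summing Sᵢαᵢ: 1.075 + 3.200 + 84.224 + 18.786 + 305.312 + 6.426 → A = 419.023 sabins.
V = 28·18.8·3.7 = 1947.68 m³.
Sabine: RT60 = 0.161 × 1947.68 / 419.023 = 0.75 s.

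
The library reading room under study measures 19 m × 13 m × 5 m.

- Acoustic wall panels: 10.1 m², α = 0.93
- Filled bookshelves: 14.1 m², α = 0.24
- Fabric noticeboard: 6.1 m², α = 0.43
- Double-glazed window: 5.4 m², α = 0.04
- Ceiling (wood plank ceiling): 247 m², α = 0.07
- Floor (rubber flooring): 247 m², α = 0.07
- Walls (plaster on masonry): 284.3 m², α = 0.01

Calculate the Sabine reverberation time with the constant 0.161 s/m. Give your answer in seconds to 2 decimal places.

3.75 s

Equivalent absorption area: A = 10.1×0.93 + 14.1×0.24 + 6.1×0.43 + 5.4×0.04 + 247×0.07 + 247×0.07 + 284.3×0.01 = 53.039 m².
Volume V = 19 × 13 × 5 = 1235 m³.
Sabine: RT60 = 0.161 × 1235 / 53.039 = 3.75 s.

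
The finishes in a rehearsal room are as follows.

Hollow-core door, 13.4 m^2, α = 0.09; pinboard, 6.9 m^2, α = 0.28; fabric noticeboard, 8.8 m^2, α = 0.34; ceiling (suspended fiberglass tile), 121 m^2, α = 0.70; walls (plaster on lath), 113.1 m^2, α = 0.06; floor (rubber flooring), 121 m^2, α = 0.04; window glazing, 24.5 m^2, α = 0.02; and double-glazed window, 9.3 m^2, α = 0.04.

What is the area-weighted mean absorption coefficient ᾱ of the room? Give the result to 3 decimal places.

Total surface area S = 418.0 m^2.
Σ(Sᵢαᵢ) = 13.4·0.09 + 6.9·0.28 + 8.8·0.34 + 121·0.70 + 113.1·0.06 + 121·0.04 + 24.5·0.02 + 9.3·0.04 = 103.318.
ᾱ = A/S = 0.247.

0.247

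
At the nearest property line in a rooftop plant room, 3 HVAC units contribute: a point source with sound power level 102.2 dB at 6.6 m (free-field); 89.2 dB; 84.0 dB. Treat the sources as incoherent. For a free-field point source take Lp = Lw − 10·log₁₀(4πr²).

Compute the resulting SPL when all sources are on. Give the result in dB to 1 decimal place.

90.5 dB

Source at 6.6 m: Lp = 102.2 − 10·log₁₀(4π·6.6²) = 102.2 − 10·log₁₀(547.391) = 74.8 dB.
Σ 10^(Lᵢ/10) = 1.113e+09.
L_total = 10·log₁₀(1.113e+09) = 90.5 dB.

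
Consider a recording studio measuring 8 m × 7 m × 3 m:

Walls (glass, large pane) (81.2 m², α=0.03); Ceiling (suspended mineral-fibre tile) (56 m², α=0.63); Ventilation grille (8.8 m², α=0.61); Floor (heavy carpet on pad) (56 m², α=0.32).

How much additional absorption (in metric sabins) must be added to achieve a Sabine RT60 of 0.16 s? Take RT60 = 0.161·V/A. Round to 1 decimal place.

Summing Sᵢαᵢ: 2.436 + 35.280 + 5.368 + 17.920 → A₁ = 61.004 sabins.
V = 168 m³. Required absorption A₂ = 0.161 × 168 / 0.16 = 169.050 sabins.
Shortfall: 169.050 − 61.004 = 108.0 sabins.

108.0 sabins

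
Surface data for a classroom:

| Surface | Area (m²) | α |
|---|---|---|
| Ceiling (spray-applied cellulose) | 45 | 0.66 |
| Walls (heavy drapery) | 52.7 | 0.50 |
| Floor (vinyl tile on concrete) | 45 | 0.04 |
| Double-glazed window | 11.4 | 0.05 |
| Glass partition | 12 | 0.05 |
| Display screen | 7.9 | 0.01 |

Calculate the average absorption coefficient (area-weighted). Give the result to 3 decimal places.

S = Σ Sᵢ = 45 + 52.7 + 45 + 11.4 + 12 + 7.9 = 174.0 m².
Weighted sum Σ Sα = 59.099.
ᾱ = A/S = 0.340.

0.340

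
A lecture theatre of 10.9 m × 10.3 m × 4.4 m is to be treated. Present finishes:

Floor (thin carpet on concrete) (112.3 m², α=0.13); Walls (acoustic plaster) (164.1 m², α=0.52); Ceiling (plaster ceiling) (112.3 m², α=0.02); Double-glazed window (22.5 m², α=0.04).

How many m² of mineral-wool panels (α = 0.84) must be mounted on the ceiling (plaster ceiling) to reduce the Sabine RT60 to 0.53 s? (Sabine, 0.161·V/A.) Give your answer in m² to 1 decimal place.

Equivalent absorption area: A₁ = 112.3*0.13 + 164.1*0.52 + 112.3*0.02 + 22.5*0.04 = 103.077 m².
V = 493.988 m³. Target absorption A₂ = 0.161 × 493.988 / 0.53 = 150.061 sabins.
ΔA needed = 150.061 − 103.077 = 46.984 sabins.
Net gain per m²: Δα = 0.84 − 0.02 = 0.82.
Panel area = 46.984 / 0.82 = 57.3 m².

57.3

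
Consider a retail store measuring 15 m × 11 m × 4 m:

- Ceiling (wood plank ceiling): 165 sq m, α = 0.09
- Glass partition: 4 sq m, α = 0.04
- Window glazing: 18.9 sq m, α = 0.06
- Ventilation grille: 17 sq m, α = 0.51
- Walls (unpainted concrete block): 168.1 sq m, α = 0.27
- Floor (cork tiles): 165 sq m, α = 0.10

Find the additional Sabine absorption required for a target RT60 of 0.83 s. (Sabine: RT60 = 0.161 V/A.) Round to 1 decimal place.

A₁ = Σ Sᵢαᵢ = 165*0.09 + 4*0.04 + 18.9*0.06 + 17*0.51 + 168.1*0.27 + 165*0.10 = 86.701 sabins.
V = 660 m³. Required absorption A₂ = 0.161 × 660 / 0.83 = 128.024 sabins.
Additional absorption ΔA = 128.024 − 86.701 = 41.3 sabins.

41.3 sabins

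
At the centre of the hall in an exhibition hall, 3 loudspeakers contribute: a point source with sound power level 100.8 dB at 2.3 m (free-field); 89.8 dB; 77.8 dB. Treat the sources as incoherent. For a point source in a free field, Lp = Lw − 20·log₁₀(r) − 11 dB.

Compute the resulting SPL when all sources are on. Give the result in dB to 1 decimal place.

Source at 2.3 m: Lp = 100.8 − 20·log₁₀(2.3) − 11 = 82.6 dB.
Sum in the linear (power) domain: Σ 10^(Lᵢ/10) = 10^(82.6/10) + 10^(89.8/10) + 10^(77.8/10) = 1.197e+09.
L_total = 10·log₁₀(1.197e+09) = 90.8 dB.

90.8 dB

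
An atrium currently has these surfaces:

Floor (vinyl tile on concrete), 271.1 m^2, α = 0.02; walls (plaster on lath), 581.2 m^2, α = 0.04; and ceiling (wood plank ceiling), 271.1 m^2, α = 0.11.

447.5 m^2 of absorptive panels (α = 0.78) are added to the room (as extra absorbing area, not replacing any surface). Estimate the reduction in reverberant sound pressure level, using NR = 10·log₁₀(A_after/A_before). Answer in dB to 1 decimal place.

8.4 dB

Summing Sᵢαᵢ: 5.422 + 23.248 + 29.821 → A_before = 58.491 sabins.
Added absorption = 447.5 × 0.78 = 349.050 sabins.
A_after = 58.491 + 349.050 = 407.541 sabins.
Reduction = 10 log₁₀(A_after/A_before) = 10 log₁₀(6.9676) = 8.4 dB.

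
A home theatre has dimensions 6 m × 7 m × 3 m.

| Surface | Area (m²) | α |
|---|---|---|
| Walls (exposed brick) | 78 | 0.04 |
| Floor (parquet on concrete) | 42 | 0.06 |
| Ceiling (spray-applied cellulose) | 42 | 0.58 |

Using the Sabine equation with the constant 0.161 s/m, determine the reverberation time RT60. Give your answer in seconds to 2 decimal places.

0.68 s

A = Σ Sᵢαᵢ = 78*0.04 + 42*0.06 + 42*0.58 = 30.000 sabins.
Volume V = 6 × 7 × 3 = 126 m³.
RT60 = 0.161 · V / A = 0.161 × 126 / 30.000 = 0.68 s.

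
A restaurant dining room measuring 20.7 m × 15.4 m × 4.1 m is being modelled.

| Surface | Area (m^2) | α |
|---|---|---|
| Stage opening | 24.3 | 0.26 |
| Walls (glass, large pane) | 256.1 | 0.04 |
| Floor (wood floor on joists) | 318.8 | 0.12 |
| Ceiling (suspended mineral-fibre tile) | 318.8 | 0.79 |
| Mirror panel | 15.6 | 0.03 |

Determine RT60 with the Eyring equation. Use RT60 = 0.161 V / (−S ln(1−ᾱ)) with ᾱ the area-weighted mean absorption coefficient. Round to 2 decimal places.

S = Σ Sᵢ = 933.6 m^2.
Σ(Sᵢαᵢ) = 24.3·0.26 + 256.1·0.04 + 318.8·0.12 + 318.8·0.79 + 15.6·0.03 = 307.138.
ᾱ = 307.138 / 933.6 = 0.3290.
−S·ln(1−ᾱ) = −933.6 × ln(1 − 0.3290) = 372.493.
V = 20.7 × 15.4 × 4.1 = 1306.998 m³.
T = 0.161·V/[−S·ln(1−ᾱ)] = 0.161·1306.998/372.493 = 0.56 s.

0.56 seconds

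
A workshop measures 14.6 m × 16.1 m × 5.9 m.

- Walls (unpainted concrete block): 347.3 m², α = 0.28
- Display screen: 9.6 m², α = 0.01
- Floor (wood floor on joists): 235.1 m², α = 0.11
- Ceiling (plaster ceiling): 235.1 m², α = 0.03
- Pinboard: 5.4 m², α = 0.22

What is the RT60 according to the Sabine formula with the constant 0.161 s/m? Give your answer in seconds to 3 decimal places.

1.699 s

Total absorption A = 347.3·0.28 + 9.6·0.01 + 235.1·0.11 + 235.1·0.03 + 5.4·0.22
  = 97.244 + 0.096 + 25.861 + 7.053 + 1.188 = 131.442 m² sabins.
Room volume: 1386.854 m³.
RT60 = 0.161 · V / A = 0.161 × 1386.854 / 131.442 = 1.699 s.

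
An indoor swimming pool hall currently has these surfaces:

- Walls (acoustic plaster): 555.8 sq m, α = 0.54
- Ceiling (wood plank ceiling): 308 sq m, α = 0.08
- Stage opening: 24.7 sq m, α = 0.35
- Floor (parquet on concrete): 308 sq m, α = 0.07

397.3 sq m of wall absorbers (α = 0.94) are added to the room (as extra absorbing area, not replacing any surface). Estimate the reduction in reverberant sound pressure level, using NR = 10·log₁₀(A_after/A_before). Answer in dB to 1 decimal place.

A_before = Σ Sᵢαᵢ = 555.8*0.54 + 308*0.08 + 24.7*0.35 + 308*0.07 = 354.977 sabins.
Treatment contributes 397.3·0.94 = 373.462 sabins.
A_after = 354.977 + 373.462 = 728.439 sabins.
NR = 10·log₁₀(728.439/354.977) = 3.1 dB.

3.1 dB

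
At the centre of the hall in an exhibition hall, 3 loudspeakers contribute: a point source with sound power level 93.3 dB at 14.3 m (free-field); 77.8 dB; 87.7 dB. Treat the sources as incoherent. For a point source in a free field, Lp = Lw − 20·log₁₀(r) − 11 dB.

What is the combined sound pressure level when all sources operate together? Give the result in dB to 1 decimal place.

88.1 dB

Source at 14.3 m: Lp = 93.3 − 20·log₁₀(14.3) − 11 = 59.2 dB.
Sum in the linear (power) domain: Σ 10^(Lᵢ/10) = 10^(59.2/10) + 10^(77.8/10) + 10^(87.7/10) = 6.499e+08.
Combined level = 10 log₁₀(6.499e+08) = 88.1 dB.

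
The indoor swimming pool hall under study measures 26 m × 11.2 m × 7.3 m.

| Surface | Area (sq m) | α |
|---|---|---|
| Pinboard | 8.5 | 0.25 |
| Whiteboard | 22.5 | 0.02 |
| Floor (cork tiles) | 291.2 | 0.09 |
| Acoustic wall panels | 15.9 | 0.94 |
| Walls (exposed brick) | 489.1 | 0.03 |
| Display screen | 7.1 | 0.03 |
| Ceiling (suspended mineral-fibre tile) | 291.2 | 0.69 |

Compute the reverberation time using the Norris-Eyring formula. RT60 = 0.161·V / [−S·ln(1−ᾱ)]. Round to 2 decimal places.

1.16 s

S = Σ Sᵢ = 1125.5 sq m.
Σ(Sᵢαᵢ) = 8.5×0.25 + 22.5×0.02 + 291.2×0.09 + 15.9×0.94 + 489.1×0.03 + 7.1×0.03 + 291.2×0.69 = 259.543.
ᾱ = 259.543 / 1125.5 = 0.2306.
Eyring denominator: −S ln(1−ᾱ) = 295.043.
V = 26 × 11.2 × 7.3 = 2125.76 m³.
RT60 = 0.161 × 2125.76 / 295.043 = 1.16 s.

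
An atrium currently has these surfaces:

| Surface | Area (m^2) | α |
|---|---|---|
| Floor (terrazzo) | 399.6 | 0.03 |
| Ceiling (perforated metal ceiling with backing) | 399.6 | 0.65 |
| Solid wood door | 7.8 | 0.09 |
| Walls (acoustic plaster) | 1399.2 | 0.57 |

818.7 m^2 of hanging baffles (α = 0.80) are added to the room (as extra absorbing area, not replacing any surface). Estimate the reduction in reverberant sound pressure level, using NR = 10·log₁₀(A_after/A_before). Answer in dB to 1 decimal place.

2.1 dB

A_before = Σ Sᵢαᵢ = 399.6×0.03 + 399.6×0.65 + 7.8×0.09 + 1399.2×0.57 = 1069.974 sabins.
Added absorption = 818.7 × 0.80 = 654.960 sabins.
A_after = 1069.974 + 654.960 = 1724.934 sabins.
Reduction = 10 log₁₀(A_after/A_before) = 10 log₁₀(1.6121) = 2.1 dB.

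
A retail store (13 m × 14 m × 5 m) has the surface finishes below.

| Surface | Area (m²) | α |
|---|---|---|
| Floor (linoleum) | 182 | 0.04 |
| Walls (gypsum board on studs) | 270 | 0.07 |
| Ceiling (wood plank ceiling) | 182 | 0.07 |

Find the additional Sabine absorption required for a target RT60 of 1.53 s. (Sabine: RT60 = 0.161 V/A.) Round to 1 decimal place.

A₁ = Σ Sᵢαᵢ = 182·0.04 + 270·0.07 + 182·0.07 = 38.920 sabins.
For T = 1.53 s, need A₂ = 0.161·V/T = 0.161·910/1.53 = 95.758 sabins.
ΔA = A₂ − A₁ = 95.758 − 38.920 = 56.8 sabins.

56.8 sabins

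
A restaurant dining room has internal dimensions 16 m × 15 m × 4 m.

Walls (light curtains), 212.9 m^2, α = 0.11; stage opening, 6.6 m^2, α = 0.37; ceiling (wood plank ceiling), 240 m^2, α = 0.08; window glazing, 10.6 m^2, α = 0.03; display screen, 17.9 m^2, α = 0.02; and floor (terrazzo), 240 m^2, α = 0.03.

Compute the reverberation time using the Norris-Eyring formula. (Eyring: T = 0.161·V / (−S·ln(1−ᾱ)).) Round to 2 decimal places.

2.81 s

S = Σ Sᵢ = 728.0 m^2.
Σ(Sᵢαᵢ) = 212.9·0.11 + 6.6·0.37 + 240·0.08 + 10.6·0.03 + 17.9·0.02 + 240·0.03 = 52.937.
Mean coefficient ᾱ = A/S = 0.0727.
−S·ln(1−ᾱ) = −728.0 × ln(1 − 0.0727) = 54.948.
V = 16 × 15 × 4 = 960 m³.
T = 0.161·V/[−S·ln(1−ᾱ)] = 0.161·960/54.948 = 2.81 s.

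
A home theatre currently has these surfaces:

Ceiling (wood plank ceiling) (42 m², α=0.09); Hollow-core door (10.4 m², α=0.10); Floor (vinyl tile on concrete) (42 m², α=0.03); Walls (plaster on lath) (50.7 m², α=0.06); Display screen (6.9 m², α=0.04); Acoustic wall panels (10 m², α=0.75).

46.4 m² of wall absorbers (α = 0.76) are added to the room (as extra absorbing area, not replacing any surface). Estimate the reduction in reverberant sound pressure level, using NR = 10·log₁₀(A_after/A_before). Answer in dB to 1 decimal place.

4.9 dB

Equivalent absorption area: A_before = 42×0.09 + 10.4×0.10 + 42×0.03 + 50.7×0.06 + 6.9×0.04 + 10×0.75 = 16.898 m².
Added absorption = 46.4 × 0.76 = 35.264 sabins.
A_after = 16.898 + 35.264 = 52.162 sabins.
Reduction = 10 log₁₀(A_after/A_before) = 10 log₁₀(3.0869) = 4.9 dB.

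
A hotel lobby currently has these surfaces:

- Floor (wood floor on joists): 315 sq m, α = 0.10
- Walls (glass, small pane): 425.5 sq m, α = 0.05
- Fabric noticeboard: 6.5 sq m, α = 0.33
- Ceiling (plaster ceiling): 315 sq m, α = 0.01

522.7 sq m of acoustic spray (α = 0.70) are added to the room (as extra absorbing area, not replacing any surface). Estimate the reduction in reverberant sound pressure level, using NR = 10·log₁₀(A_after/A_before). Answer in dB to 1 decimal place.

Summing Sᵢαᵢ: 31.500 + 21.275 + 2.145 + 3.150 → A_before = 58.070 sabins.
Added absorption = 522.7 × 0.70 = 365.890 sabins.
New total A_after = 423.960 sabins.
NR = 10·log₁₀(423.960/58.070) = 8.6 dB.

8.6 dB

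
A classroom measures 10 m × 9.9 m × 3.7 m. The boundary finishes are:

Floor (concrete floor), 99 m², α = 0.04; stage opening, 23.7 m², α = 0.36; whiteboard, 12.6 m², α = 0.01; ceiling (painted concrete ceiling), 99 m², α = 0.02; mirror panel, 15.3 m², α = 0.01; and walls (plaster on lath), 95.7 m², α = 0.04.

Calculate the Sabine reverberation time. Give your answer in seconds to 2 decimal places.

Equivalent absorption area: A = 99*0.04 + 23.7*0.36 + 12.6*0.01 + 99*0.02 + 15.3*0.01 + 95.7*0.04 = 18.579 m².
V = 10·9.9·3.7 = 366.3 m³.
RT60 = 0.161 · V / A = 0.161 × 366.3 / 18.579 = 3.17 s.

3.17 s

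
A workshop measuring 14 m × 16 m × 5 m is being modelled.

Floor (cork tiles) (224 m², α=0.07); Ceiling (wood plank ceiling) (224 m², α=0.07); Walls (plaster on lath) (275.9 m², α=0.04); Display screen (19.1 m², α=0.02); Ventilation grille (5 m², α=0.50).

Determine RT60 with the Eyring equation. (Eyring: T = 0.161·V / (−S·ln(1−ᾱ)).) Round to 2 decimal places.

3.86 seconds

Total surface area S = 224 + 224 + 275.9 + 19.1 + 5 = 748.0 m².
Σ(Sᵢαᵢ) = 224·0.07 + 224·0.07 + 275.9·0.04 + 19.1·0.02 + 5·0.50 = 45.278.
Mean coefficient ᾱ = A/S = 0.0605.
Eyring denominator: −S ln(1−ᾱ) = 46.681.
V = 14 × 16 × 5 = 1120 m³.
T = 0.161·V/[−S·ln(1−ᾱ)] = 0.161·1120/46.681 = 3.86 s.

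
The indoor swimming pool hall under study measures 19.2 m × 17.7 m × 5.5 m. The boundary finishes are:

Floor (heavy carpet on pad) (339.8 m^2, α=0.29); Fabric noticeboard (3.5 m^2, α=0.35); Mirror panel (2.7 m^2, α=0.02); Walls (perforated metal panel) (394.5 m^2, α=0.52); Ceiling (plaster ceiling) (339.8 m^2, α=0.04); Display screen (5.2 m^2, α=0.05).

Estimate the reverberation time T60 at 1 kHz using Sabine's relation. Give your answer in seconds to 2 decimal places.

0.94 s

Total absorption A = 339.8*0.29 + 3.5*0.35 + 2.7*0.02 + 394.5*0.52 + 339.8*0.04 + 5.2*0.05
  = 98.542 + 1.225 + 0.054 + 205.140 + 13.592 + 0.260 = 318.813 m^2 sabins.
Room volume: 1869.12 m³.
RT60 = 0.161 · V / A = 0.161 × 1869.12 / 318.813 = 0.94 s.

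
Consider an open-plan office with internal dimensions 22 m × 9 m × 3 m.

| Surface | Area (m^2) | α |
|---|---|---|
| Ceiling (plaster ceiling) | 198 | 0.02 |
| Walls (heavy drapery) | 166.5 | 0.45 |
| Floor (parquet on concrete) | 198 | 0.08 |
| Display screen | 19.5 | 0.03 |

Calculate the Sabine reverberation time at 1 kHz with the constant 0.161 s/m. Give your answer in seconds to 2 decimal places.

1.00 s

A = Σ Sᵢαᵢ = 198·0.02 + 166.5·0.45 + 198·0.08 + 19.5·0.03 = 95.310 sabins.
Room volume: 594 m³.
Sabine: RT60 = 0.161 × 594 / 95.310 = 1.00 s.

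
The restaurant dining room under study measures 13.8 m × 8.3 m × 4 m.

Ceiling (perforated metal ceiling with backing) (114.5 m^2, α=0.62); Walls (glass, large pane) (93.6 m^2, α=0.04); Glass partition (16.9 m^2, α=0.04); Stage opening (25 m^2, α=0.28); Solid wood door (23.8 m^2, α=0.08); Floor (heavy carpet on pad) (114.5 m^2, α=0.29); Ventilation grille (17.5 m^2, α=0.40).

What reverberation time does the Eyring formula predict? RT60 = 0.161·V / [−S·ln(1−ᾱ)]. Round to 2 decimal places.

Total surface area S = 114.5 + 93.6 + 16.9 + 25 + 23.8 + 114.5 + 17.5 = 405.8 m^2.
Σ(Sᵢαᵢ) = 114.5×0.62 + 93.6×0.04 + 16.9×0.04 + 25×0.28 + 23.8×0.08 + 114.5×0.29 + 17.5×0.40 = 124.519.
ᾱ = 124.519 / 405.8 = 0.3068.
−S·ln(1−ᾱ) = −405.8 × ln(1 − 0.3068) = 148.700.
V = 13.8 × 8.3 × 4 = 458.16 m³.
RT60 = 0.161 × 458.16 / 148.700 = 0.50 s.

0.50 s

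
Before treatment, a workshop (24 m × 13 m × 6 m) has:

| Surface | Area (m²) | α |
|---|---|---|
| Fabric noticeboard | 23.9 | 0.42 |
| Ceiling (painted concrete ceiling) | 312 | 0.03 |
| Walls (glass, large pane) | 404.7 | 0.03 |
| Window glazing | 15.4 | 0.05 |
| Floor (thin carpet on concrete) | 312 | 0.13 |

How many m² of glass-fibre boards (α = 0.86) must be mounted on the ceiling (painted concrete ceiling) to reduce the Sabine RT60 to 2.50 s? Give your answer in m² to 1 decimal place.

Equivalent absorption area: A₁ = 23.9·0.42 + 312·0.03 + 404.7·0.03 + 15.4·0.05 + 312·0.13 = 72.869 m².
Required A₂ = 0.161·1872/2.50 = 120.557 sabins.
ΔA needed = 120.557 − 72.869 = 47.688 sabins.
Each m² of panel replacing the ceiling (painted concrete ceiling) adds (0.86 − 0.03) = 0.83 sabins.
Area = ΔA/Δα = 47.688/0.83 = 57.5 m².

57.5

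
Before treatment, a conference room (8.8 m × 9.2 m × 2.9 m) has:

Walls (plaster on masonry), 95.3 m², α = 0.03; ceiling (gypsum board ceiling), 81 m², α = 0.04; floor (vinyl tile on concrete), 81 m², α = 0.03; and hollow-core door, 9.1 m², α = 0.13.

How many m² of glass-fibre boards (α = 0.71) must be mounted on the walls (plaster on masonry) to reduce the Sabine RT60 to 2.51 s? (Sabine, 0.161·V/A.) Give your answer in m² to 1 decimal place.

Equivalent absorption area: A₁ = 95.3·0.03 + 81·0.04 + 81·0.03 + 9.1·0.13 = 9.712 m².
Required A₂ = 0.161·234.784/2.51 = 15.060 sabins.
ΔA needed = 15.060 − 9.712 = 5.348 sabins.
Each m² of panel replacing the walls (plaster on masonry) adds (0.71 − 0.03) = 0.68 sabins.
Area = ΔA/Δα = 5.348/0.68 = 7.9 m².

7.9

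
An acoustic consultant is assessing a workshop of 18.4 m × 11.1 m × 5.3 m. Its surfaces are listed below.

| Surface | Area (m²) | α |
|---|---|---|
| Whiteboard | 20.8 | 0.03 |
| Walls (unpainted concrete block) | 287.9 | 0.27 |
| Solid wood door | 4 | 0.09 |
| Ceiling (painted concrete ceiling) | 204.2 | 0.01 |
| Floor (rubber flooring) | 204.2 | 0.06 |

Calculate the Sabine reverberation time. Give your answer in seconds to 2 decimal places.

1.87 s

Equivalent absorption area: A = 20.8*0.03 + 287.9*0.27 + 4*0.09 + 204.2*0.01 + 204.2*0.06 = 93.011 m².
Volume V = 18.4 × 11.1 × 5.3 = 1082.472 m³.
T = 0.161 V/A = 0.161·1082.472/93.011 = 1.87 s.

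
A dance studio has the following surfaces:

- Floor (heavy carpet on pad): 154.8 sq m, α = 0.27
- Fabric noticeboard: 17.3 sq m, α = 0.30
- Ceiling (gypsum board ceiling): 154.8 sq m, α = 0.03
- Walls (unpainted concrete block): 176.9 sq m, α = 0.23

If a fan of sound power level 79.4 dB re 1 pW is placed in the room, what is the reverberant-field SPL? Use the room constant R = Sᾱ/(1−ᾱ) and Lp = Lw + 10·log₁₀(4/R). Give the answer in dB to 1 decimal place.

Σ(Sᵢαᵢ) = 154.8·0.27 + 17.3·0.30 + 154.8·0.03 + 176.9·0.23 = 92.317; total area S = 503.8 sq m.
ᾱ = 92.317/503.8 = 0.1832; R = Sᾱ/(1−ᾱ) = 92.317/(1−0.1832) = 113.023 sq m.
Lp = 79.4 + 10·log₁₀(4/113.023) = 79.4 + (-14.51) = 64.9 dB.

64.9 dB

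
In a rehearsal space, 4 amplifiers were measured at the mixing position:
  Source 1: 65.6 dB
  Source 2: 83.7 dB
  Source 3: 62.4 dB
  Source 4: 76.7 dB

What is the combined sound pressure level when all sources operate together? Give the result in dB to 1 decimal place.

84.6 dB

Sum in the linear (power) domain: Σ 10^(Lᵢ/10) = 10^(65.6/10) + 10^(83.7/10) + 10^(62.4/10) + 10^(76.7/10) = 2.866e+08.
L_total = 10·log₁₀(2.866e+08) = 84.6 dB.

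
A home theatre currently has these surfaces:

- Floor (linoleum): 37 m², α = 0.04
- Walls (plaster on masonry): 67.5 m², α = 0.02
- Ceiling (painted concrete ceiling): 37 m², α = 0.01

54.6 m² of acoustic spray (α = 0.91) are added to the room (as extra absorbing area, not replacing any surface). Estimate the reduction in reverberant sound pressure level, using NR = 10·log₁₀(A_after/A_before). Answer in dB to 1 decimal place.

12.2 dB

Summing Sᵢαᵢ: 1.480 + 1.350 + 0.370 → A_before = 3.200 sabins.
Treatment contributes 54.6·0.91 = 49.686 sabins.
A_after = 3.200 + 49.686 = 52.886 sabins.
NR = 10·log₁₀(52.886/3.200) = 12.2 dB.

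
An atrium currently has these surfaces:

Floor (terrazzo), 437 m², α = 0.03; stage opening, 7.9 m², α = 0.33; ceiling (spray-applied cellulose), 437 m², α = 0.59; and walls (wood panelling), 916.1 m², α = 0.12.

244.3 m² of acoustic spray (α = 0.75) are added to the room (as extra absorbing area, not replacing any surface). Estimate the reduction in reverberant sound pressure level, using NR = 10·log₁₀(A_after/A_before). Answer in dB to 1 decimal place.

1.7 dB

Equivalent absorption area: A_before = 437*0.03 + 7.9*0.33 + 437*0.59 + 916.1*0.12 = 383.479 m².
Treatment contributes 244.3·0.75 = 183.225 sabins.
A_after = 383.479 + 183.225 = 566.704 sabins.
Reduction = 10 log₁₀(A_after/A_before) = 10 log₁₀(1.4778) = 1.7 dB.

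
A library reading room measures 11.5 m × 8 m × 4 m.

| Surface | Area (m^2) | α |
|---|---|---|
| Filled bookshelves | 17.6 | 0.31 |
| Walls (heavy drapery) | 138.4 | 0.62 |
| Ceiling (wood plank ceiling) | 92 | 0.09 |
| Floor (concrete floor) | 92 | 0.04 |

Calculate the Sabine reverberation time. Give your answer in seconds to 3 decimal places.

0.574 seconds

Summing Sᵢαᵢ: 5.456 + 85.808 + 8.280 + 3.680 → A = 103.224 sabins.
Room volume: 368 m³.
RT60 = 0.161 · V / A = 0.161 × 368 / 103.224 = 0.574 s.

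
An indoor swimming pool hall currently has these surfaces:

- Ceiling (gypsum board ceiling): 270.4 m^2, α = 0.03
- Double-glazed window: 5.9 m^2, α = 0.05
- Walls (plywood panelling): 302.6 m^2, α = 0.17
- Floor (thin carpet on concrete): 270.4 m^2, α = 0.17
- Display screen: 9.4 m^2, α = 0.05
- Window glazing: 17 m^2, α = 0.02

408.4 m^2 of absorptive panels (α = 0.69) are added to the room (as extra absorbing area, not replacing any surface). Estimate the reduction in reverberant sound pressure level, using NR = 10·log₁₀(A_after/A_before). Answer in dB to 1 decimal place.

5.6 dB

Summing Sᵢαᵢ: 8.112 + 0.295 + 51.442 + 45.968 + 0.470 + 0.340 → A_before = 106.627 sabins.
Treatment contributes 408.4·0.69 = 281.796 sabins.
New total A_after = 388.423 sabins.
NR = 10·log₁₀(388.423/106.627) = 5.6 dB.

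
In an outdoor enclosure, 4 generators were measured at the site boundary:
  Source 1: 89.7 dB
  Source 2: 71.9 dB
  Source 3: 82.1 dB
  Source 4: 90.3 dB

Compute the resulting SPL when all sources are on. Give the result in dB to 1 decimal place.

93.4 dB

Converting to relative power and adding: 10^(89.7/10) + 10^(71.9/10) + 10^(82.1/10) + 10^(90.3/10) = 2.182e+09.
Combined level = 10 log₁₀(2.182e+09) = 93.4 dB.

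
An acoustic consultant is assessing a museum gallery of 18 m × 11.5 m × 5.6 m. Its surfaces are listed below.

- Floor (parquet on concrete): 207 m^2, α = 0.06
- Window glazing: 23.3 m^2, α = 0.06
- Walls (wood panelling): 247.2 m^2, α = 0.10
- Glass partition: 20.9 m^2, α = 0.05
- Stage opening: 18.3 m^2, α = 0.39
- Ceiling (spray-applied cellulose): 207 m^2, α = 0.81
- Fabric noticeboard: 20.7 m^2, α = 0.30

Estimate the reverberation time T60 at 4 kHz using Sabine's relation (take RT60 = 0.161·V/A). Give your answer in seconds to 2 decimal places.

Equivalent absorption area: A = 207×0.06 + 23.3×0.06 + 247.2×0.10 + 20.9×0.05 + 18.3×0.39 + 207×0.81 + 20.7×0.30 = 220.600 m^2.
Volume V = 18 × 11.5 × 5.6 = 1159.2 m³.
Sabine: RT60 = 0.161 × 1159.2 / 220.600 = 0.85 s.

0.85 seconds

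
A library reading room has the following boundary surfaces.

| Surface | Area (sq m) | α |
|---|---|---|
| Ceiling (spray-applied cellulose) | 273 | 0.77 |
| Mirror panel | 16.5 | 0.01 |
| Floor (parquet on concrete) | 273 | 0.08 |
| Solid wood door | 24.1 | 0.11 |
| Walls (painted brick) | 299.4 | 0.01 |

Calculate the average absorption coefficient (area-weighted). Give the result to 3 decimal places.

Total surface area S = 886.0 sq m.
Σ(Sᵢαᵢ) = 273×0.77 + 16.5×0.01 + 273×0.08 + 24.1×0.11 + 299.4×0.01 = 237.860.
ᾱ = 237.860 / 886.0 = 0.268.

0.268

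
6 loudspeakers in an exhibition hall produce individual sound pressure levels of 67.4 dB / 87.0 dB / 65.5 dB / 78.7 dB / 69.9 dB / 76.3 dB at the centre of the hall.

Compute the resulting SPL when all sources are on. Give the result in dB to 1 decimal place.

88.0 dB

Sum in the linear (power) domain: Σ 10^(Lᵢ/10) = 10^(67.4/10) + 10^(87.0/10) + 10^(65.5/10) + 10^(78.7/10) + 10^(69.9/10) + 10^(76.3/10) = 6.368e+08.
Back to dB: 10·log₁₀ Σ = 88.0 dB.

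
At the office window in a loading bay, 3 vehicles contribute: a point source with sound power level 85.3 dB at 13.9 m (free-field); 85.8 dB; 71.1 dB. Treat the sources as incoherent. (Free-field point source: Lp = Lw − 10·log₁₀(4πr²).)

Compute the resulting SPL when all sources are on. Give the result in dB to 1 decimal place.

Source at 13.9 m: Lp = 85.3 − 10·log₁₀(4π·13.9²) = 85.3 − 10·log₁₀(2427.948) = 51.4 dB.
Sum in the linear (power) domain: Σ 10^(Lᵢ/10) = 10^(51.4/10) + 10^(85.8/10) + 10^(71.1/10) = 3.932e+08.
Combined level = 10 log₁₀(3.932e+08) = 85.9 dB.

85.9 dB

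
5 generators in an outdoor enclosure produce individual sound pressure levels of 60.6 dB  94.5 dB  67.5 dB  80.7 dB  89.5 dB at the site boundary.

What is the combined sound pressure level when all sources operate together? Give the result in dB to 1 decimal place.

95.8 dB

Sum in the linear (power) domain: Σ 10^(Lᵢ/10) = 10^(60.6/10) + 10^(94.5/10) + 10^(67.5/10) + 10^(80.7/10) + 10^(89.5/10) = 3.834e+09.
L_total = 10·log₁₀(3.834e+09) = 95.8 dB.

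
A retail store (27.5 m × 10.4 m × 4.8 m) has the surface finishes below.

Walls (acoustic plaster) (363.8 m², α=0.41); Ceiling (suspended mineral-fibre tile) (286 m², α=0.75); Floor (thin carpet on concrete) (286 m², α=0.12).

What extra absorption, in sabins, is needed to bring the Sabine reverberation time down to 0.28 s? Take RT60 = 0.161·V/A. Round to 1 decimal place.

391.4 sabins

Summing Sᵢαᵢ: 149.158 + 214.500 + 34.320 → A₁ = 397.978 sabins.
V = 1372.8 m³. Required absorption A₂ = 0.161 × 1372.8 / 0.28 = 789.360 sabins.
Shortfall: 789.360 − 397.978 = 391.4 sabins.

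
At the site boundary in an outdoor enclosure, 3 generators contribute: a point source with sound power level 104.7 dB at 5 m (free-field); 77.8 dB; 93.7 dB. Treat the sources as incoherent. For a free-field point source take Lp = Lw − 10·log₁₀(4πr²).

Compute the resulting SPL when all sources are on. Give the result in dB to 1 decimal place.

94.0 dB

Source at 5 m: Lp = 104.7 − 10·log₁₀(4π·5²) = 104.7 − 10·log₁₀(314.159) = 79.7 dB.
Σ 10^(Lᵢ/10) = 2.498e+09.
L_total = 10·log₁₀(2.498e+09) = 94.0 dB.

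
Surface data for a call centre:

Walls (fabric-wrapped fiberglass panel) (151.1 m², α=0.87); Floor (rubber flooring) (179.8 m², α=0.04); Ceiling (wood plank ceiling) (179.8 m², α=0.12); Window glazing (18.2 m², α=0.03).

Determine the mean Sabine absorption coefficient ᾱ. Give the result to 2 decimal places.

0.30

Total surface area S = 528.9 m².
Weighted sum Σ Sα = 160.771.
ᾱ = 160.771 / 528.9 = 0.30.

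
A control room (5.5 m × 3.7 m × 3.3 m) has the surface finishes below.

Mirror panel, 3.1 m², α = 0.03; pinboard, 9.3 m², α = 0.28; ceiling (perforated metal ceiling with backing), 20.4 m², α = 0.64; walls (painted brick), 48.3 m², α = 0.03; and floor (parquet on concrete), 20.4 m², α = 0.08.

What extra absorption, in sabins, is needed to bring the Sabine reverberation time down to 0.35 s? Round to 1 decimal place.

12.1 sabins

Total absorption A₁ = 3.1×0.03 + 9.3×0.28 + 20.4×0.64 + 48.3×0.03 + 20.4×0.08
  = 0.093 + 2.604 + 13.056 + 1.449 + 1.632 = 18.834 m² sabins.
Target A₂ = 0.161·67.155/0.35 = 30.891 sabins (V = 67.155 m³).
ΔA = A₂ − A₁ = 30.891 − 18.834 = 12.1 sabins.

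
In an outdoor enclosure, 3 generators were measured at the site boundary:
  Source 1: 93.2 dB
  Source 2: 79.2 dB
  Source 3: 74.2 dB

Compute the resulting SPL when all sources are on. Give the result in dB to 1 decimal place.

Σ 10^(Lᵢ/10) = 2.199e+09.
Combined level = 10 log₁₀(2.199e+09) = 93.4 dB.

93.4 dB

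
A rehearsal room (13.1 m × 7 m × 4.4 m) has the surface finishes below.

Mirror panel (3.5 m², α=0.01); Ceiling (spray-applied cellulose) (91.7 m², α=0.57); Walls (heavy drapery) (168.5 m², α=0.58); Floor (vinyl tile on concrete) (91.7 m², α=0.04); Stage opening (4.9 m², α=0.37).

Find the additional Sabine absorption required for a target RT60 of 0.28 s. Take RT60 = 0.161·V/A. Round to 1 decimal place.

Total absorption A₁ = 3.5×0.01 + 91.7×0.57 + 168.5×0.58 + 91.7×0.04 + 4.9×0.37
  = 0.035 + 52.269 + 97.730 + 3.668 + 1.813 = 155.515 m² sabins.
Target A₂ = 0.161·403.48/0.28 = 232.001 sabins (V = 403.48 m³).
Additional absorption ΔA = 232.001 − 155.515 = 76.5 sabins.

76.5 sabins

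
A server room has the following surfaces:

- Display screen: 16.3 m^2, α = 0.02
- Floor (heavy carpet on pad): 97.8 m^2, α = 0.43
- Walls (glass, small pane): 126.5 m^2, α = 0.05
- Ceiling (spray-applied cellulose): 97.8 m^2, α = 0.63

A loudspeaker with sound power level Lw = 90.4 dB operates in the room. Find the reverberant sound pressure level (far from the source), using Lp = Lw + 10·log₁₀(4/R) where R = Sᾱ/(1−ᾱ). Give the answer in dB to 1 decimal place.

74.3 dB

Σ(Sᵢαᵢ) = 16.3·0.02 + 97.8·0.43 + 126.5·0.05 + 97.8·0.63 = 110.319; total area S = 338.4 m^2.
ᾱ = 0.3260, so room constant R = A/(1−ᾱ) = 163.678 m^2.
Lp = 90.4 + 10·log₁₀(4/163.678) = 90.4 + (-16.12) = 74.3 dB.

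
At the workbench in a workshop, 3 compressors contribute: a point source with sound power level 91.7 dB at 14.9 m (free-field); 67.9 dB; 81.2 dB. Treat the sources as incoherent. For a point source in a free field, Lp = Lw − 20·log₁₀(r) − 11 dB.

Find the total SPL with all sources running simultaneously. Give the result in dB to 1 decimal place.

81.4 dB

Source at 14.9 m: Lp = 91.7 − 20·log₁₀(14.9) − 11 = 57.2 dB.
Sum in the linear (power) domain: Σ 10^(Lᵢ/10) = 10^(57.2/10) + 10^(67.9/10) + 10^(81.2/10) = 1.385e+08.
Combined level = 10 log₁₀(1.385e+08) = 81.4 dB.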